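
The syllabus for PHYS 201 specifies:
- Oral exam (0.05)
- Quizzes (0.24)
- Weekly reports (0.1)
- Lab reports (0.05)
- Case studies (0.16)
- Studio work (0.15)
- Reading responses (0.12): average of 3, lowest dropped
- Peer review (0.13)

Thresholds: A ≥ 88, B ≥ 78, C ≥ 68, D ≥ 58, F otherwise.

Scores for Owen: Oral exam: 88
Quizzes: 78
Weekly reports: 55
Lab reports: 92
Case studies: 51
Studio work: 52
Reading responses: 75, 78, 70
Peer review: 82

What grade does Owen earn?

Reading responses: drop 70 → average of remaining 2 = 153/2 = 76.5
Weighted total:
  Oral exam 88 × 0.05 = 4.4
  Quizzes 78 × 0.24 = 18.72
  Weekly reports 55 × 0.1 = 5.5
  Lab reports 92 × 0.05 = 4.6
  Case studies 51 × 0.16 = 8.16
  Studio work 52 × 0.15 = 7.8
  Reading responses 76.5 × 0.12 = 9.18
  Peer review 82 × 0.13 = 10.66
Sum = 69.02
69.02 is ≥ 68 and < 78 → C

C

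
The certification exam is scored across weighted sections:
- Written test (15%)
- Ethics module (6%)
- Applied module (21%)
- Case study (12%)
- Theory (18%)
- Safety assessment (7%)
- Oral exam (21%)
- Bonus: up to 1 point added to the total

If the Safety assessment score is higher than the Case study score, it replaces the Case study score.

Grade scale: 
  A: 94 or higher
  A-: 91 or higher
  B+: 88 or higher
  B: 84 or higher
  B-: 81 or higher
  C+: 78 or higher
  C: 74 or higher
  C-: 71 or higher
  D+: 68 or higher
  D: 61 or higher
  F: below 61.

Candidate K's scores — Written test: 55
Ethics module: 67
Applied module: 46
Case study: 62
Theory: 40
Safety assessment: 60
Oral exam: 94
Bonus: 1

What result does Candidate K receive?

Safety assessment (60) ≤ Case study (62), so Case study stays at 62.
Weighted total:
  Written test 55 × 0.15 = 8.25
  Ethics module 67 × 0.06 = 4.02
  Applied module 46 × 0.21 = 9.66
  Case study 62 × 0.12 = 7.44
  Theory 40 × 0.18 = 7.2
  Safety assessment 60 × 0.07 = 4.2
  Oral exam 94 × 0.21 = 19.74
Sum = 60.51
Bonus: 60.51 + 1 = 61.51
61.51 is ≥ 61 and < 68 → D

D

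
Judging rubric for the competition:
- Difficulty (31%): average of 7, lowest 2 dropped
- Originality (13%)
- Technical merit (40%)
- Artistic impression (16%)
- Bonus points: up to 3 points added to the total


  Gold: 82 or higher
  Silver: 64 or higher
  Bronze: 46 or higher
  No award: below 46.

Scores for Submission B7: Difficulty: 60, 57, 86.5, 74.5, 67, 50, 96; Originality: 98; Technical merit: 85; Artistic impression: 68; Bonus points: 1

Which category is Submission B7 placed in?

Difficulty: drop 50, 57 → average of remaining 5 = 384/5 = 76.8
Weighted total:
  Difficulty 76.8 × 0.31 = 23.808
  Originality 98 × 0.13 = 12.74
  Technical merit 85 × 0.4 = 34
  Artistic impression 68 × 0.16 = 10.88
Sum = 81.428
Bonus points: 81.428 + 1 = 82.428
82.428 ≥ 82 → Gold

Gold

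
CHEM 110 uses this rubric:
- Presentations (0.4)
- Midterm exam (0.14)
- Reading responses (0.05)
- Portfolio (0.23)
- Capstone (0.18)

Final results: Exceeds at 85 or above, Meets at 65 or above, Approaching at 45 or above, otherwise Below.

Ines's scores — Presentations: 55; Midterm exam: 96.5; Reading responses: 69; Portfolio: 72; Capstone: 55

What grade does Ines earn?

Meets

Weighted total:
  Presentations 55 × 0.4 = 22
  Midterm exam 96.5 × 0.14 = 13.51
  Reading responses 69 × 0.05 = 3.45
  Portfolio 72 × 0.23 = 16.56
  Capstone 55 × 0.18 = 9.9
Sum = 65.42
65.42 is ≥ 65 and < 85 → Meets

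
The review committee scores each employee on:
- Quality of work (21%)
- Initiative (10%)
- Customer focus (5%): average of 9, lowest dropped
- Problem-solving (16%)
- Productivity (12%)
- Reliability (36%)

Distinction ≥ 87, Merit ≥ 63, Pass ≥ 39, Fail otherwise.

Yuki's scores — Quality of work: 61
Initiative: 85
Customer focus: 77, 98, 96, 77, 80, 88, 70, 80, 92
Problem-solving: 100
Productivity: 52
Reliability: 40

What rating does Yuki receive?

Customer focus: drop 70 → average of remaining 8 = 688/8 = 86
Weighted total:
  Quality of work 61 × 0.21 = 12.81
  Initiative 85 × 0.1 = 8.5
  Customer focus 86 × 0.05 = 4.3
  Problem-solving 100 × 0.16 = 16
  Productivity 52 × 0.12 = 6.24
  Reliability 40 × 0.36 = 14.4
Sum = 62.25
62.25 is ≥ 39 and < 63 → Pass

Pass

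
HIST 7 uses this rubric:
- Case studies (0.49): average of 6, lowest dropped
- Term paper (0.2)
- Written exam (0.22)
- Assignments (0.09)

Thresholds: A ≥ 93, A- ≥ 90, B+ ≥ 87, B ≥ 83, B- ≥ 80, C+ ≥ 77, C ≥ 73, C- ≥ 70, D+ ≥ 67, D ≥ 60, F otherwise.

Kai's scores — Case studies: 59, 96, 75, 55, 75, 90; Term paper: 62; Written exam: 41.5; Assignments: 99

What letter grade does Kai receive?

Case studies: drop 55 → average of remaining 5 = 395/5 = 79
Weighted total:
  Case studies 79 × 0.49 = 38.71
  Term paper 62 × 0.2 = 12.4
  Written exam 41.5 × 0.22 = 9.13
  Assignments 99 × 0.09 = 8.91
Sum = 69.15
69.15 is ≥ 67 and < 70 → D+

D+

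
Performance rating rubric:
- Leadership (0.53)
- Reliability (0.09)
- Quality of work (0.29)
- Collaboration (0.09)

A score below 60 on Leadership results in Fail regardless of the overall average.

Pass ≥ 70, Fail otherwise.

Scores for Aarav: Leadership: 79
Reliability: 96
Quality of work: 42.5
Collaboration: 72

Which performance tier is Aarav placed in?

Fail

Leadership score 79 ≥ 60: minimum met.
Weighted total:
  Leadership 79 × 0.53 = 41.87
  Reliability 96 × 0.09 = 8.64
  Quality of work 42.5 × 0.29 = 12.325
  Collaboration 72 × 0.09 = 6.48
Sum = 69.315
69.315 < 70 → Fail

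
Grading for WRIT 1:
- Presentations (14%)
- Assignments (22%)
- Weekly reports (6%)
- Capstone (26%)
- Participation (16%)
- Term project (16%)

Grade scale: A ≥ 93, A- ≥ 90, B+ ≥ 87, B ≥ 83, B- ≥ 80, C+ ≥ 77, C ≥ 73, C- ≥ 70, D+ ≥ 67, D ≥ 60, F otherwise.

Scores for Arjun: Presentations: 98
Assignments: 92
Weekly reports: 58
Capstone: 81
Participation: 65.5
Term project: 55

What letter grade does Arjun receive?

Weighted total:
  Presentations 98 × 0.14 = 13.72
  Assignments 92 × 0.22 = 20.24
  Weekly reports 58 × 0.06 = 3.48
  Capstone 81 × 0.26 = 21.06
  Participation 65.5 × 0.16 = 10.48
  Term project 55 × 0.16 = 8.8
Sum = 77.78
77.78 is ≥ 77 and < 80 → C+

C+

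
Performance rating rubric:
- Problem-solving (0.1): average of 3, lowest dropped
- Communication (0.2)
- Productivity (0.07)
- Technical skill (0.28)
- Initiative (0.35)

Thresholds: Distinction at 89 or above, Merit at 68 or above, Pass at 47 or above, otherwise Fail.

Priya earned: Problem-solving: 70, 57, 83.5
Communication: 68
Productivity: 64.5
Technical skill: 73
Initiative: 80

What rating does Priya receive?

Problem-solving: drop 57 → average of remaining 2 = 153.5/2 = 76.75
Weighted total:
  Problem-solving 76.75 × 0.1 = 7.675
  Communication 68 × 0.2 = 13.6
  Productivity 64.5 × 0.07 = 4.515
  Technical skill 73 × 0.28 = 20.44
  Initiative 80 × 0.35 = 28
Sum = 74.23
74.23 is ≥ 68 and < 89 → Merit

Merit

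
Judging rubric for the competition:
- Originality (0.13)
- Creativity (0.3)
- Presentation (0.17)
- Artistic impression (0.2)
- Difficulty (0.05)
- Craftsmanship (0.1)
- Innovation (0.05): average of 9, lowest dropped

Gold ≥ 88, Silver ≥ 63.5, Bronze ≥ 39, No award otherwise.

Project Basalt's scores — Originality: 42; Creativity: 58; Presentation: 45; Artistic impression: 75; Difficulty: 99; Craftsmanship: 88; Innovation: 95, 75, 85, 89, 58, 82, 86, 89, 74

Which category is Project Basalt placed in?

Bronze

Innovation: drop 58 → average of remaining 8 = 675/8 = 84.375
Weighted total:
  Originality 42 × 0.13 = 5.46
  Creativity 58 × 0.3 = 17.4
  Presentation 45 × 0.17 = 7.65
  Artistic impression 75 × 0.2 = 15
  Difficulty 99 × 0.05 = 4.95
  Craftsmanship 88 × 0.1 = 8.8
  Innovation 84.375 × 0.05 = 4.21875
Sum = 63.47875
63.47875 is ≥ 39 and < 63.5 → Bronze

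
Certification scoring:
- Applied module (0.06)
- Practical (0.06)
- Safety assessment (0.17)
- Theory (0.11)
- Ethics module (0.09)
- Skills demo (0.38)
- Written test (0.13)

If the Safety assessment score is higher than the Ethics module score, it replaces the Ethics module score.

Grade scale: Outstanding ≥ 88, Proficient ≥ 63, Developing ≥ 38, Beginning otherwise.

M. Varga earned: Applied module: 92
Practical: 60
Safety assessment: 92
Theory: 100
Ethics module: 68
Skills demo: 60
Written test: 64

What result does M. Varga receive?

Safety assessment (92) > Ethics module (68), so Ethics module counts as 92.
Weighted total:
  Applied module 92 × 0.06 = 5.52
  Practical 60 × 0.06 = 3.6
  Safety assessment 92 × 0.17 = 15.64
  Theory 100 × 0.11 = 11
  Ethics module 92 × 0.09 = 8.28
  Skills demo 60 × 0.38 = 22.8
  Written test 64 × 0.13 = 8.32
Sum = 75.16
75.16 is ≥ 63 and < 88 → Proficient

Proficient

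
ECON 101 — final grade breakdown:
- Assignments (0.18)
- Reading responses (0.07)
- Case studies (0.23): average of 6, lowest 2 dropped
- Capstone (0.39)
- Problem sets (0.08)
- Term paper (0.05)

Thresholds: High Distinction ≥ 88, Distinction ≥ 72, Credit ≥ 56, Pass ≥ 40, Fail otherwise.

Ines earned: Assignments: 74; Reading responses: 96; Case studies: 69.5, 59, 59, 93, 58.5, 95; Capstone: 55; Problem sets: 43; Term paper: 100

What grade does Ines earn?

Case studies: drop 58.5, 59 → average of remaining 4 = 316.5/4 = 79.125
Weighted total:
  Assignments 74 × 0.18 = 13.32
  Reading responses 96 × 0.07 = 6.72
  Case studies 79.125 × 0.23 = 18.19875
  Capstone 55 × 0.39 = 21.45
  Problem sets 43 × 0.08 = 3.44
  Term paper 100 × 0.05 = 5
Sum = 68.12875
68.12875 is ≥ 56 and < 72 → Credit

Credit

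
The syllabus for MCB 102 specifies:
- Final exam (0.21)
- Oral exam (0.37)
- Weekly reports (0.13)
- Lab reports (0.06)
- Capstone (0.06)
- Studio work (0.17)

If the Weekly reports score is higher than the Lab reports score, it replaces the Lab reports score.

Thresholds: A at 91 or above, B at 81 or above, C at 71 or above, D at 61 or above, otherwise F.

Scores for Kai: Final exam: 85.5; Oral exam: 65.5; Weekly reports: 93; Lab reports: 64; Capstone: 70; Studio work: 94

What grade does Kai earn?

Weekly reports (93) > Lab reports (64), so Lab reports counts as 93.
Weighted total:
  Final exam 85.5 × 0.21 = 17.955
  Oral exam 65.5 × 0.37 = 24.235
  Weekly reports 93 × 0.13 = 12.09
  Lab reports 93 × 0.06 = 5.58
  Capstone 70 × 0.06 = 4.2
  Studio work 94 × 0.17 = 15.98
Sum = 80.04
80.04 is ≥ 71 and < 81 → C

C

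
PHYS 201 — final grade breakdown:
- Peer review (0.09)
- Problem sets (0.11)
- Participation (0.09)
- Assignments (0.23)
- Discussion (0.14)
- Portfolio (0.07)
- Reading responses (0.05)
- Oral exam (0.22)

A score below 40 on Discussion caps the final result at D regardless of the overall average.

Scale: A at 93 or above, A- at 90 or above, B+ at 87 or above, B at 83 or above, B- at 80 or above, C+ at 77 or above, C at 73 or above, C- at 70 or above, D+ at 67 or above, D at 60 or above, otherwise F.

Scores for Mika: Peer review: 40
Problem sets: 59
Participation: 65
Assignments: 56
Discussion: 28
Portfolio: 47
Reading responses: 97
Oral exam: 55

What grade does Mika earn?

Discussion score 28 < 40: minimum not met.
Weighted total:
  Peer review 40 × 0.09 = 3.6
  Problem sets 59 × 0.11 = 6.49
  Participation 65 × 0.09 = 5.85
  Assignments 56 × 0.23 = 12.88
  Discussion 28 × 0.14 = 3.92
  Portfolio 47 × 0.07 = 3.29
  Reading responses 97 × 0.05 = 4.85
  Oral exam 55 × 0.22 = 12.1
Sum = 52.98
52.98 would be F; cap at D applies → F.

F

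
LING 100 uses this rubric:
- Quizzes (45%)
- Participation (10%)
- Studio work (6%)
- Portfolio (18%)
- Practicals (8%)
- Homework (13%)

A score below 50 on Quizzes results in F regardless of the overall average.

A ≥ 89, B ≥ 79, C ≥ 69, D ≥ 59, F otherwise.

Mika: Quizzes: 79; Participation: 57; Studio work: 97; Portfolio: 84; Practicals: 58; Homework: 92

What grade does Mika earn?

Quizzes score 79 ≥ 50: minimum met.
Weighted total:
  Quizzes 79 × 0.45 = 35.55
  Participation 57 × 0.1 = 5.7
  Studio work 97 × 0.06 = 5.82
  Portfolio 84 × 0.18 = 15.12
  Practicals 58 × 0.08 = 4.64
  Homework 92 × 0.13 = 11.96
Sum = 78.79
78.79 is ≥ 69 and < 79 → C

C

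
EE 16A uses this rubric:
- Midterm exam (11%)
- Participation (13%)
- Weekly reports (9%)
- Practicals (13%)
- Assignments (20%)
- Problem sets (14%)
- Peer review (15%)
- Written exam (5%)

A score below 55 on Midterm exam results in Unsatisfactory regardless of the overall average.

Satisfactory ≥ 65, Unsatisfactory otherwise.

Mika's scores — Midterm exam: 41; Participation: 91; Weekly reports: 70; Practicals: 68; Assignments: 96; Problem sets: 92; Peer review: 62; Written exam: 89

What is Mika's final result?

Unsatisfactory

Midterm exam score 41 < 55: minimum not met.
Weighted total:
  Midterm exam 41 × 0.11 = 4.51
  Participation 91 × 0.13 = 11.83
  Weekly reports 70 × 0.09 = 6.3
  Practicals 68 × 0.13 = 8.84
  Assignments 96 × 0.2 = 19.2
  Problem sets 92 × 0.14 = 12.88
  Peer review 62 × 0.15 = 9.3
  Written exam 89 × 0.05 = 4.45
Sum = 77.31
Because the Midterm exam minimum was not met, the result is Unsatisfactory.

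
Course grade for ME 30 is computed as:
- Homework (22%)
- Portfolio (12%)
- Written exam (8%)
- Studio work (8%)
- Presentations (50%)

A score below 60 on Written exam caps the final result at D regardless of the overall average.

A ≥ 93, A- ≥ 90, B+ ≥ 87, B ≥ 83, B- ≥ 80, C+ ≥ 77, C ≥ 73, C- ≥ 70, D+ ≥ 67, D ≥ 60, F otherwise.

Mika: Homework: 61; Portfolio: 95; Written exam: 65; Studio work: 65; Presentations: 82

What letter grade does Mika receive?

Written exam score 65 ≥ 60: minimum met.
Weighted total:
  Homework 61 × 0.22 = 13.42
  Portfolio 95 × 0.12 = 11.4
  Written exam 65 × 0.08 = 5.2
  Studio work 65 × 0.08 = 5.2
  Presentations 82 × 0.5 = 41
Sum = 76.22
76.22 is ≥ 73 and < 77 → C

C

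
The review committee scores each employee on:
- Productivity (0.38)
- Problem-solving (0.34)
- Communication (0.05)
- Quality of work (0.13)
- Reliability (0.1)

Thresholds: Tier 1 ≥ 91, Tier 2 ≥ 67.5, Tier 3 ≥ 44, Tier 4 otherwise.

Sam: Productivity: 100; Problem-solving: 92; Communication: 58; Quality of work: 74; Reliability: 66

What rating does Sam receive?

Tier 2

Weighted total:
  Productivity 100 × 0.38 = 38
  Problem-solving 92 × 0.34 = 31.28
  Communication 58 × 0.05 = 2.9
  Quality of work 74 × 0.13 = 9.62
  Reliability 66 × 0.1 = 6.6
Sum = 88.4
88.4 is ≥ 67.5 and < 91 → Tier 2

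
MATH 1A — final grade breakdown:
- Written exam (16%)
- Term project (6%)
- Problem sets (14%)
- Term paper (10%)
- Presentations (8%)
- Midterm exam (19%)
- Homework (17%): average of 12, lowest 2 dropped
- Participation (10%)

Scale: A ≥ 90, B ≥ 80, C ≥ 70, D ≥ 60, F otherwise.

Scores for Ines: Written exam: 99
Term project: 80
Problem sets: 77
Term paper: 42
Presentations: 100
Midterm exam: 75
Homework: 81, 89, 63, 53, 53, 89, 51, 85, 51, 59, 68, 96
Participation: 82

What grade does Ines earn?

Homework: drop 51, 51 → average of remaining 10 = 736/10 = 73.6
Weighted total:
  Written exam 99 × 0.16 = 15.84
  Term project 80 × 0.06 = 4.8
  Problem sets 77 × 0.14 = 10.78
  Term paper 42 × 0.1 = 4.2
  Presentations 100 × 0.08 = 8
  Midterm exam 75 × 0.19 = 14.25
  Homework 73.6 × 0.17 = 12.512
  Participation 82 × 0.1 = 8.2
Sum = 78.582
78.582 is ≥ 70 and < 80 → C

C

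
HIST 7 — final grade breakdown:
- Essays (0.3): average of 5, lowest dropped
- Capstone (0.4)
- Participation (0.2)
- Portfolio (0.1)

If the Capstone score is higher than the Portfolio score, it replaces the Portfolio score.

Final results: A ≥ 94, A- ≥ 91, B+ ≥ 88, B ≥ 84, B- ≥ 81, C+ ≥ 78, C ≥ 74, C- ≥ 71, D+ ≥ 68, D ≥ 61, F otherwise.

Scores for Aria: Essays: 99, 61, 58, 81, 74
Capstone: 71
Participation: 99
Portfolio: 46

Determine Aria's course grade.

Essays: drop 58 → average of remaining 4 = 315/4 = 78.75
Capstone (71) > Portfolio (46), so Portfolio counts as 71.
Weighted total:
  Essays 78.75 × 0.3 = 23.625
  Capstone 71 × 0.4 = 28.4
  Participation 99 × 0.2 = 19.8
  Portfolio 71 × 0.1 = 7.1
Sum = 78.925
78.925 is ≥ 78 and < 81 → C+

C+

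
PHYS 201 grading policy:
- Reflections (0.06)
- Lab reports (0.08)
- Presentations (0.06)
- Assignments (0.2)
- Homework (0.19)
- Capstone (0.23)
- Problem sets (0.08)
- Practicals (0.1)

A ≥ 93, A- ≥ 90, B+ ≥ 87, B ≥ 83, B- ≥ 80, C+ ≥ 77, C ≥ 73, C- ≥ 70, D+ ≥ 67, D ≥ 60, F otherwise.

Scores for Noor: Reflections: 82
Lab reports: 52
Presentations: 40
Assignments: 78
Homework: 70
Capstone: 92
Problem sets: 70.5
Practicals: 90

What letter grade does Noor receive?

Weighted total:
  Reflections 82 × 0.06 = 4.92
  Lab reports 52 × 0.08 = 4.16
  Presentations 40 × 0.06 = 2.4
  Assignments 78 × 0.2 = 15.6
  Homework 70 × 0.19 = 13.3
  Capstone 92 × 0.23 = 21.16
  Problem sets 70.5 × 0.08 = 5.64
  Practicals 90 × 0.1 = 9
Sum = 76.18
76.18 is ≥ 73 and < 77 → C

C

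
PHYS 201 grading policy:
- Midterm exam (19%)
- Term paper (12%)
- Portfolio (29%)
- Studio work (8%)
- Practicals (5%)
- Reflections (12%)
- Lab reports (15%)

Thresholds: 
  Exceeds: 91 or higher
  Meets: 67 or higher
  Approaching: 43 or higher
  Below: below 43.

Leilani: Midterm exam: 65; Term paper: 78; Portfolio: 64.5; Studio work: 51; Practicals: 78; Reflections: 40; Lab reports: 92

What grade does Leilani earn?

Weighted total:
  Midterm exam 65 × 0.19 = 12.35
  Term paper 78 × 0.12 = 9.36
  Portfolio 64.5 × 0.29 = 18.705
  Studio work 51 × 0.08 = 4.08
  Practicals 78 × 0.05 = 3.9
  Reflections 40 × 0.12 = 4.8
  Lab reports 92 × 0.15 = 13.8
Sum = 66.995
66.995 is ≥ 43 and < 67 → Approaching

Approaching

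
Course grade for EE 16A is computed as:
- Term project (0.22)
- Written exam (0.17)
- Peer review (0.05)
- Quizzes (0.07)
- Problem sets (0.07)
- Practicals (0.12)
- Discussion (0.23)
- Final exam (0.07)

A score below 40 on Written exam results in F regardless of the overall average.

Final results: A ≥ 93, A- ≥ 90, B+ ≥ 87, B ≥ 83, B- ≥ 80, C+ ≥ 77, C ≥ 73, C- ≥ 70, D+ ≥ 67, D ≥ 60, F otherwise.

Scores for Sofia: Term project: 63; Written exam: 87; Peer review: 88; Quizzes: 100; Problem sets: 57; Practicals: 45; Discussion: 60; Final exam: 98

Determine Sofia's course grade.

Written exam score 87 ≥ 40: minimum met.
Weighted total:
  Term project 63 × 0.22 = 13.86
  Written exam 87 × 0.17 = 14.79
  Peer review 88 × 0.05 = 4.4
  Quizzes 100 × 0.07 = 7
  Problem sets 57 × 0.07 = 3.99
  Practicals 45 × 0.12 = 5.4
  Discussion 60 × 0.23 = 13.8
  Final exam 98 × 0.07 = 6.86
Sum = 70.1
70.1 is ≥ 70 and < 73 → C-

C-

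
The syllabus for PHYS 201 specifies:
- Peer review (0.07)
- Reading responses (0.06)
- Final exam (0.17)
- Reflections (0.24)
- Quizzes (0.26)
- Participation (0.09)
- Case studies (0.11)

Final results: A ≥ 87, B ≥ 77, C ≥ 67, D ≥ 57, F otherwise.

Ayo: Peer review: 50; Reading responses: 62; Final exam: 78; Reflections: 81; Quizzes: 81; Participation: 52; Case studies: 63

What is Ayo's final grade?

C

Weighted total:
  Peer review 50 × 0.07 = 3.5
  Reading responses 62 × 0.06 = 3.72
  Final exam 78 × 0.17 = 13.26
  Reflections 81 × 0.24 = 19.44
  Quizzes 81 × 0.26 = 21.06
  Participation 52 × 0.09 = 4.68
  Case studies 63 × 0.11 = 6.93
Sum = 72.59
72.59 is ≥ 67 and < 77 → C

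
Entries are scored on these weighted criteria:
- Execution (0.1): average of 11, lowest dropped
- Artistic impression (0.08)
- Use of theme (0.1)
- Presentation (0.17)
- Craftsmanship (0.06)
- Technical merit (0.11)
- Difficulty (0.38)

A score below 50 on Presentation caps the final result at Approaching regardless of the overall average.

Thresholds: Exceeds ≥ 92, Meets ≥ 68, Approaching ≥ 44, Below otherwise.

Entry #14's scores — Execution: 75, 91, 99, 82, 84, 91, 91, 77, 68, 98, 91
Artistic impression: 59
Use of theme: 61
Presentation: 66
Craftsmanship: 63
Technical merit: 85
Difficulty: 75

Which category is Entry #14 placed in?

Meets

Execution: drop 68 → average of remaining 10 = 879/10 = 87.9
Presentation score 66 ≥ 50: minimum met.
Weighted total:
  Execution 87.9 × 0.1 = 8.79
  Artistic impression 59 × 0.08 = 4.72
  Use of theme 61 × 0.1 = 6.1
  Presentation 66 × 0.17 = 11.22
  Craftsmanship 63 × 0.06 = 3.78
  Technical merit 85 × 0.11 = 9.35
  Difficulty 75 × 0.38 = 28.5
Sum = 72.46
72.46 is ≥ 68 and < 92 → Meets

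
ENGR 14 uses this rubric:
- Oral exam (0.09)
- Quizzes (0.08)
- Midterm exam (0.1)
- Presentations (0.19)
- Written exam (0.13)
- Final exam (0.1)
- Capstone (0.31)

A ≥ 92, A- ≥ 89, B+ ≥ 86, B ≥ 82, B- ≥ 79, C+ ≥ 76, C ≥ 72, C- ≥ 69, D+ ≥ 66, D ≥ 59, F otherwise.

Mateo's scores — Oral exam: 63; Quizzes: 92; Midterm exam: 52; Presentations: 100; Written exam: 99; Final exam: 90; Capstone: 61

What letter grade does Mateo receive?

C+

Weighted total:
  Oral exam 63 × 0.09 = 5.67
  Quizzes 92 × 0.08 = 7.36
  Midterm exam 52 × 0.1 = 5.2
  Presentations 100 × 0.19 = 19
  Written exam 99 × 0.13 = 12.87
  Final exam 90 × 0.1 = 9
  Capstone 61 × 0.31 = 18.91
Sum = 78.01
78.01 is ≥ 76 and < 79 → C+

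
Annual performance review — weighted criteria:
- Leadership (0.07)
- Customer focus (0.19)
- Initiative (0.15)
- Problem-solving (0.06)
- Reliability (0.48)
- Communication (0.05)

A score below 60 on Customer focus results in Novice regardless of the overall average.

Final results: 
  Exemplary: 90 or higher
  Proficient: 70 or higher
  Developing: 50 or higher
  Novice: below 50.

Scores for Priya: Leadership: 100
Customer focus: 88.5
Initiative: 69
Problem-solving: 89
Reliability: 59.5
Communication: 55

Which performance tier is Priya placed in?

Proficient

Customer focus score 88.5 ≥ 60: minimum met.
Weighted total:
  Leadership 100 × 0.07 = 7
  Customer focus 88.5 × 0.19 = 16.815
  Initiative 69 × 0.15 = 10.35
  Problem-solving 89 × 0.06 = 5.34
  Reliability 59.5 × 0.48 = 28.56
  Communication 55 × 0.05 = 2.75
Sum = 70.815
70.815 is ≥ 70 and < 90 → Proficient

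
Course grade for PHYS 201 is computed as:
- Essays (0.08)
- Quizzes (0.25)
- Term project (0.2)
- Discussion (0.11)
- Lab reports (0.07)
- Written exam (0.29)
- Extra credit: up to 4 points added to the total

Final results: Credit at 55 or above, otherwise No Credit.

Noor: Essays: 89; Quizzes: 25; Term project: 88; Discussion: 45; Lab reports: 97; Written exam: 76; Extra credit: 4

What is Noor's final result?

Weighted total:
  Essays 89 × 0.08 = 7.12
  Quizzes 25 × 0.25 = 6.25
  Term project 88 × 0.2 = 17.6
  Discussion 45 × 0.11 = 4.95
  Lab reports 97 × 0.07 = 6.79
  Written exam 76 × 0.29 = 22.04
Sum = 64.75
Extra credit: 64.75 + 4 = 68.75
68.75 ≥ 55 → Credit

Credit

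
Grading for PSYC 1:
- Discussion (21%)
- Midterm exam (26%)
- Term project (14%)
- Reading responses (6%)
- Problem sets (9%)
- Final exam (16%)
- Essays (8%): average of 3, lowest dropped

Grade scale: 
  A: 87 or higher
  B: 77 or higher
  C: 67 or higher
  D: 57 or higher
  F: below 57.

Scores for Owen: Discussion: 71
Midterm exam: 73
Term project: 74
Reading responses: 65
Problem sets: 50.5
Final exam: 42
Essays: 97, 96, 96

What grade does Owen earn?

C

Essays: drop 96 → average of remaining 2 = 193/2 = 96.5
Weighted total:
  Discussion 71 × 0.21 = 14.91
  Midterm exam 73 × 0.26 = 18.98
  Term project 74 × 0.14 = 10.36
  Reading responses 65 × 0.06 = 3.9
  Problem sets 50.5 × 0.09 = 4.545
  Final exam 42 × 0.16 = 6.72
  Essays 96.5 × 0.08 = 7.72
Sum = 67.135
67.135 is ≥ 67 and < 77 → C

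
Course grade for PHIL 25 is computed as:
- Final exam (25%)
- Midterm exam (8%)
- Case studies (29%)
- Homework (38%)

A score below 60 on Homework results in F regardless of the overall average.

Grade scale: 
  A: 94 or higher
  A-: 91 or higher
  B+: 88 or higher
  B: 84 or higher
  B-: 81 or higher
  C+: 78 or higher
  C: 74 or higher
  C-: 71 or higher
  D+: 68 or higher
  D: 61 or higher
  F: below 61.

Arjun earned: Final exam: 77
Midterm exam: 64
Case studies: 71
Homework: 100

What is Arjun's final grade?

B-

Homework score 100 ≥ 60: minimum met.
Weighted total:
  Final exam 77 × 0.25 = 19.25
  Midterm exam 64 × 0.08 = 5.12
  Case studies 71 × 0.29 = 20.59
  Homework 100 × 0.38 = 38
Sum = 82.96
82.96 is ≥ 81 and < 84 → B-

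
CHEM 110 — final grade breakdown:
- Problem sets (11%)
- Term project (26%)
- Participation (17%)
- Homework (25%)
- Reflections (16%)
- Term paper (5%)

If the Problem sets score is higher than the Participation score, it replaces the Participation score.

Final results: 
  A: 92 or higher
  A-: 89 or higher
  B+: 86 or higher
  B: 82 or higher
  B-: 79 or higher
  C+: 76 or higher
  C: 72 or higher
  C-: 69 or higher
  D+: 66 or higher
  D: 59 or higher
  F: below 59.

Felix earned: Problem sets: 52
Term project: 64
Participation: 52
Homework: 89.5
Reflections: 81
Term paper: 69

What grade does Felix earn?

Problem sets (52) ≤ Participation (52), so Participation stays at 52.
Weighted total:
  Problem sets 52 × 0.11 = 5.72
  Term project 64 × 0.26 = 16.64
  Participation 52 × 0.17 = 8.84
  Homework 89.5 × 0.25 = 22.375
  Reflections 81 × 0.16 = 12.96
  Term paper 69 × 0.05 = 3.45
Sum = 69.985
69.985 is ≥ 69 and < 72 → C-

C-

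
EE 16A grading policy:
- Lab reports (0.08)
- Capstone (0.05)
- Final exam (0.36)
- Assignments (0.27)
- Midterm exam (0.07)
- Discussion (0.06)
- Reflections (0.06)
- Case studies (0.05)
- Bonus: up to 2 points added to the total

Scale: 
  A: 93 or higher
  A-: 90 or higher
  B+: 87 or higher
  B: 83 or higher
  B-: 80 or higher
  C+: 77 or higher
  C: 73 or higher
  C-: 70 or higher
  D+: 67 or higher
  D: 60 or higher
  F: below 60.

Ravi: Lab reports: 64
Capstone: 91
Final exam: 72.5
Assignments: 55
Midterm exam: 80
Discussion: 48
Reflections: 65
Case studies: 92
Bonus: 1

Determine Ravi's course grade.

D+

Weighted total:
  Lab reports 64 × 0.08 = 5.12
  Capstone 91 × 0.05 = 4.55
  Final exam 72.5 × 0.36 = 26.1
  Assignments 55 × 0.27 = 14.85
  Midterm exam 80 × 0.07 = 5.6
  Discussion 48 × 0.06 = 2.88
  Reflections 65 × 0.06 = 3.9
  Case studies 92 × 0.05 = 4.6
Sum = 67.6
Bonus: 67.6 + 1 = 68.6
68.6 is ≥ 67 and < 70 → D+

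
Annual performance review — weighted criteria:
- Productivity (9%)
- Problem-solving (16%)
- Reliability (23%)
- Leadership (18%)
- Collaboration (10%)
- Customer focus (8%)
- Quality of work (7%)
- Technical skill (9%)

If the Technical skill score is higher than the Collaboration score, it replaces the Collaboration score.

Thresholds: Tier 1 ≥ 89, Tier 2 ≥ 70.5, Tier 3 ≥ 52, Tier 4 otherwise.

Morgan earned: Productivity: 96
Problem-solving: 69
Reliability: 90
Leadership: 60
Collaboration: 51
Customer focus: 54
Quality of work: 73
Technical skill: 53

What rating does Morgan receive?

Technical skill (53) > Collaboration (51), so Collaboration counts as 53.
Weighted total:
  Productivity 96 × 0.09 = 8.64
  Problem-solving 69 × 0.16 = 11.04
  Reliability 90 × 0.23 = 20.7
  Leadership 60 × 0.18 = 10.8
  Collaboration 53 × 0.1 = 5.3
  Customer focus 54 × 0.08 = 4.32
  Quality of work 73 × 0.07 = 5.11
  Technical skill 53 × 0.09 = 4.77
Sum = 70.68
70.68 is ≥ 70.5 and < 89 → Tier 2

Tier 2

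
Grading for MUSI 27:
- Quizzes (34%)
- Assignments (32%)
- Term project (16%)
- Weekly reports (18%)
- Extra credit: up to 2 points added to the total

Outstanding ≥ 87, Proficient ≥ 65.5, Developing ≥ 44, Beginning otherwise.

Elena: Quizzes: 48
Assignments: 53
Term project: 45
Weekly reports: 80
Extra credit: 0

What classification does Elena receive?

Developing

Weighted total:
  Quizzes 48 × 0.34 = 16.32
  Assignments 53 × 0.32 = 16.96
  Term project 45 × 0.16 = 7.2
  Weekly reports 80 × 0.18 = 14.4
Sum = 54.88
Extra credit: 54.88 + 0 = 54.88
54.88 is ≥ 44 and < 65.5 → Developing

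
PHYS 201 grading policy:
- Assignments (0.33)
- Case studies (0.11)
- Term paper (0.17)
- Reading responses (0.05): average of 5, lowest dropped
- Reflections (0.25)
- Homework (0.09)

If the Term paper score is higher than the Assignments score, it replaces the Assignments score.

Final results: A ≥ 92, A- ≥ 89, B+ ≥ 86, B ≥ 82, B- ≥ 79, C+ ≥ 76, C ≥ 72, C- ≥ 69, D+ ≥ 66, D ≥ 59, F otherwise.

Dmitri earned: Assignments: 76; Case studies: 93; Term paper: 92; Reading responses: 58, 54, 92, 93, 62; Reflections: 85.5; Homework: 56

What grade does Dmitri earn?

Reading responses: drop 54 → average of remaining 4 = 305/4 = 76.25
Term paper (92) > Assignments (76), so Assignments counts as 92.
Weighted total:
  Assignments 92 × 0.33 = 30.36
  Case studies 93 × 0.11 = 10.23
  Term paper 92 × 0.17 = 15.64
  Reading responses 76.25 × 0.05 = 3.8125
  Reflections 85.5 × 0.25 = 21.375
  Homework 56 × 0.09 = 5.04
Sum = 86.4575
86.4575 is ≥ 86 and < 89 → B+

B+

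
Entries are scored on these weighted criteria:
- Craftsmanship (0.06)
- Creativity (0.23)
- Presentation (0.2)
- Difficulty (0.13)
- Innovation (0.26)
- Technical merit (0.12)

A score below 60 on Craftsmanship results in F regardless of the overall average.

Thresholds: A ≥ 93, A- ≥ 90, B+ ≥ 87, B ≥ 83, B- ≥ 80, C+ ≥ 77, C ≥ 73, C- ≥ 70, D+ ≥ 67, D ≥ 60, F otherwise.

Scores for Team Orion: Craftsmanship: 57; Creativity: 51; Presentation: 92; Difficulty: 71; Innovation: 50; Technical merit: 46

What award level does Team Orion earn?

Craftsmanship score 57 < 60: minimum not met.
Weighted total:
  Craftsmanship 57 × 0.06 = 3.42
  Creativity 51 × 0.23 = 11.73
  Presentation 92 × 0.2 = 18.4
  Difficulty 71 × 0.13 = 9.23
  Innovation 50 × 0.26 = 13
  Technical merit 46 × 0.12 = 5.52
Sum = 61.3
Because the Craftsmanship minimum was not met, the result is F.

F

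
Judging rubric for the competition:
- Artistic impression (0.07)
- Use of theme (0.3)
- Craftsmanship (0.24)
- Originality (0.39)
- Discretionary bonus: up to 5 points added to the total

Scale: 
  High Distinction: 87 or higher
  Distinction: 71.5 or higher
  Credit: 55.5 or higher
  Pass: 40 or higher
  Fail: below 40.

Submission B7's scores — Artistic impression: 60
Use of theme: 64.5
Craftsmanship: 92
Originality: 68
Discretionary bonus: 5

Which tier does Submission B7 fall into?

Weighted total:
  Artistic impression 60 × 0.07 = 4.2
  Use of theme 64.5 × 0.3 = 19.35
  Craftsmanship 92 × 0.24 = 22.08
  Originality 68 × 0.39 = 26.52
Sum = 72.15
Discretionary bonus: 72.15 + 5 = 77.15
77.15 is ≥ 71.5 and < 87 → Distinction

Distinction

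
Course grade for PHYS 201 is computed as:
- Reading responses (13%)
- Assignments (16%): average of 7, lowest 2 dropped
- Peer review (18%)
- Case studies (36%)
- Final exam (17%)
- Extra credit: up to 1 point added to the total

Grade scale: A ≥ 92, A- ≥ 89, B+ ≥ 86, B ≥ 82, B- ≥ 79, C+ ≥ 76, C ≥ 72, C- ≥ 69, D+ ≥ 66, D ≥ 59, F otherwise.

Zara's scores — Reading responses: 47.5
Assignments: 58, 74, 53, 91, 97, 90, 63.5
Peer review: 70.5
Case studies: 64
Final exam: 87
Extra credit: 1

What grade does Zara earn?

Assignments: drop 53, 58 → average of remaining 5 = 415.5/5 = 83.1
Weighted total:
  Reading responses 47.5 × 0.13 = 6.175
  Assignments 83.1 × 0.16 = 13.296
  Peer review 70.5 × 0.18 = 12.69
  Case studies 64 × 0.36 = 23.04
  Final exam 87 × 0.17 = 14.79
Sum = 69.991
Extra credit: 69.991 + 1 = 70.991
70.991 is ≥ 69 and < 72 → C-

C-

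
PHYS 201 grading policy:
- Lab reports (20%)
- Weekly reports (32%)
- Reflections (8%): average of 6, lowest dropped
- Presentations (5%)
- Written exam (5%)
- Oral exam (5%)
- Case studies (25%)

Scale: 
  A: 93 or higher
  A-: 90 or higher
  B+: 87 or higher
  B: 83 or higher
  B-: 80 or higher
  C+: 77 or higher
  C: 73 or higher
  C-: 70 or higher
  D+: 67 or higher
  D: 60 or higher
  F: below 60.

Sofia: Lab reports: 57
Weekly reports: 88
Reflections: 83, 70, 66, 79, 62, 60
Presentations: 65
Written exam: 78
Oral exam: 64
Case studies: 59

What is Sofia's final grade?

Reflections: drop 60 → average of remaining 5 = 360/5 = 72
Weighted total:
  Lab reports 57 × 0.2 = 11.4
  Weekly reports 88 × 0.32 = 28.16
  Reflections 72 × 0.08 = 5.76
  Presentations 65 × 0.05 = 3.25
  Written exam 78 × 0.05 = 3.9
  Oral exam 64 × 0.05 = 3.2
  Case studies 59 × 0.25 = 14.75
Sum = 70.42
70.42 is ≥ 70 and < 73 → C-

C-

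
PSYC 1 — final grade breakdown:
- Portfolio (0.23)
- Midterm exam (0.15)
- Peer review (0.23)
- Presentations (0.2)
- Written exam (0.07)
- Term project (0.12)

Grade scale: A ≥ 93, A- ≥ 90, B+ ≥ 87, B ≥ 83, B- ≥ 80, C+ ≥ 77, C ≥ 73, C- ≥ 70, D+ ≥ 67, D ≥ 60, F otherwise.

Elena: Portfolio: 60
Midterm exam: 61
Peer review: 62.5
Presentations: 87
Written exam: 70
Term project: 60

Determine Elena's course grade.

Weighted total:
  Portfolio 60 × 0.23 = 13.8
  Midterm exam 61 × 0.15 = 9.15
  Peer review 62.5 × 0.23 = 14.375
  Presentations 87 × 0.2 = 17.4
  Written exam 70 × 0.07 = 4.9
  Term project 60 × 0.12 = 7.2
Sum = 66.825
66.825 is ≥ 60 and < 67 → D

D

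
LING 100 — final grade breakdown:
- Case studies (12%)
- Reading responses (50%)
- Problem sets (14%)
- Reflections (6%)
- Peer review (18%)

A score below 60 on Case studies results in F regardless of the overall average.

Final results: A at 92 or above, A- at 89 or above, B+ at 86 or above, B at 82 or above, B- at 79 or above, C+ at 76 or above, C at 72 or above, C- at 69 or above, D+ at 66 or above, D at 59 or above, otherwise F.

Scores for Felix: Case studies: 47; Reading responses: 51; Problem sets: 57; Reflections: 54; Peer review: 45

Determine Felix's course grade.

Case studies score 47 < 60: minimum not met.
Weighted total:
  Case studies 47 × 0.12 = 5.64
  Reading responses 51 × 0.5 = 25.5
  Problem sets 57 × 0.14 = 7.98
  Reflections 54 × 0.06 = 3.24
  Peer review 45 × 0.18 = 8.1
Sum = 50.46
Because the Case studies minimum was not met, the result is F.

F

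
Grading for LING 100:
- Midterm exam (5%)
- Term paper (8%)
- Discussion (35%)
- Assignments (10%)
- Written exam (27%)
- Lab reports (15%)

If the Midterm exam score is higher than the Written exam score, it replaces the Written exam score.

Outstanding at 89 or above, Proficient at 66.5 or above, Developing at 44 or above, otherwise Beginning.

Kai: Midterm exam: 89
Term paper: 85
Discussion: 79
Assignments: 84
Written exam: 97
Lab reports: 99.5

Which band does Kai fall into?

Midterm exam (89) ≤ Written exam (97), so Written exam stays at 97.
Weighted total:
  Midterm exam 89 × 0.05 = 4.45
  Term paper 85 × 0.08 = 6.8
  Discussion 79 × 0.35 = 27.65
  Assignments 84 × 0.1 = 8.4
  Written exam 97 × 0.27 = 26.19
  Lab reports 99.5 × 0.15 = 14.925
Sum = 88.415
88.415 is ≥ 66.5 and < 89 → Proficient

Proficient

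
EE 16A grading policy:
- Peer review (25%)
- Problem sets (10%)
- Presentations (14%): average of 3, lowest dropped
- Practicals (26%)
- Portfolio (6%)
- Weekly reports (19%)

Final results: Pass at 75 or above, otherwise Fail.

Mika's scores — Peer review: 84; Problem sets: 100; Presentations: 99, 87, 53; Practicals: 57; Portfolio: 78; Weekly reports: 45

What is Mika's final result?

Presentations: drop 53 → average of remaining 2 = 186/2 = 93
Weighted total:
  Peer review 84 × 0.25 = 21
  Problem sets 100 × 0.1 = 10
  Presentations 93 × 0.14 = 13.02
  Practicals 57 × 0.26 = 14.82
  Portfolio 78 × 0.06 = 4.68
  Weekly reports 45 × 0.19 = 8.55
Sum = 72.07
72.07 < 75 → Fail

Fail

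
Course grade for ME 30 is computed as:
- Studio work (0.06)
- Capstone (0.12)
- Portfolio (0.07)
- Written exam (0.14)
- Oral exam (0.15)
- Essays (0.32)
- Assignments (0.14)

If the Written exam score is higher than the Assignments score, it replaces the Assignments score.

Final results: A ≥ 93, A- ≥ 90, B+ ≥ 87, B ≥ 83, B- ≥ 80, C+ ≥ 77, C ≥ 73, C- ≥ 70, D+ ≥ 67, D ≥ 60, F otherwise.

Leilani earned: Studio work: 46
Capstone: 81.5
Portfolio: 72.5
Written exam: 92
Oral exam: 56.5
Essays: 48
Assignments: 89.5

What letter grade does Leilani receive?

D+

Written exam (92) > Assignments (89.5), so Assignments counts as 92.
Weighted total:
  Studio work 46 × 0.06 = 2.76
  Capstone 81.5 × 0.12 = 9.78
  Portfolio 72.5 × 0.07 = 5.075
  Written exam 92 × 0.14 = 12.88
  Oral exam 56.5 × 0.15 = 8.475
  Essays 48 × 0.32 = 15.36
  Assignments 92 × 0.14 = 12.88
Sum = 67.21
67.21 is ≥ 67 and < 70 → D+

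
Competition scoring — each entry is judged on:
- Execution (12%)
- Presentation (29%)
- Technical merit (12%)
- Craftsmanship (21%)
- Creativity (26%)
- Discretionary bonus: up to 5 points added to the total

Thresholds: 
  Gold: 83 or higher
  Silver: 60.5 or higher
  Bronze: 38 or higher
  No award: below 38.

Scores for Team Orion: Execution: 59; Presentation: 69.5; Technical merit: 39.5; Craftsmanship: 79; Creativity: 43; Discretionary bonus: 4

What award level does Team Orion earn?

Weighted total:
  Execution 59 × 0.12 = 7.08
  Presentation 69.5 × 0.29 = 20.155
  Technical merit 39.5 × 0.12 = 4.74
  Craftsmanship 79 × 0.21 = 16.59
  Creativity 43 × 0.26 = 11.18
Sum = 59.745
Discretionary bonus: 59.745 + 4 = 63.745
63.745 is ≥ 60.5 and < 83 → Silver

Silver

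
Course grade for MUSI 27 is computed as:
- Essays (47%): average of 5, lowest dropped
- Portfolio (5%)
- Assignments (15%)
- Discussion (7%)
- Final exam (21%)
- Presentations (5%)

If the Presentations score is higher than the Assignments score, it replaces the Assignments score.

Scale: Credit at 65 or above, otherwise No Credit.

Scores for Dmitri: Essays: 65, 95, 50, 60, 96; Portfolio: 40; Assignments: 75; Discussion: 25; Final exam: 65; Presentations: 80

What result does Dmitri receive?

Essays: drop 50 → average of remaining 4 = 316/4 = 79
Presentations (80) > Assignments (75), so Assignments counts as 80.
Weighted total:
  Essays 79 × 0.47 = 37.13
  Portfolio 40 × 0.05 = 2
  Assignments 80 × 0.15 = 12
  Discussion 25 × 0.07 = 1.75
  Final exam 65 × 0.21 = 13.65
  Presentations 80 × 0.05 = 4
Sum = 70.53
70.53 ≥ 65 → Credit

Credit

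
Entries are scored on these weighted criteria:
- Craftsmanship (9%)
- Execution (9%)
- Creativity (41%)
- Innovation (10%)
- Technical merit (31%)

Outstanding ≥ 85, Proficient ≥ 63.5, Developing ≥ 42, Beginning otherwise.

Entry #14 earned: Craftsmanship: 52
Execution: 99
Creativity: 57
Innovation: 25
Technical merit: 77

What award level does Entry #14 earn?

Weighted total:
  Craftsmanship 52 × 0.09 = 4.68
  Execution 99 × 0.09 = 8.91
  Creativity 57 × 0.41 = 23.37
  Innovation 25 × 0.1 = 2.5
  Technical merit 77 × 0.31 = 23.87
Sum = 63.33
63.33 is ≥ 42 and < 63.5 → Developing

Developing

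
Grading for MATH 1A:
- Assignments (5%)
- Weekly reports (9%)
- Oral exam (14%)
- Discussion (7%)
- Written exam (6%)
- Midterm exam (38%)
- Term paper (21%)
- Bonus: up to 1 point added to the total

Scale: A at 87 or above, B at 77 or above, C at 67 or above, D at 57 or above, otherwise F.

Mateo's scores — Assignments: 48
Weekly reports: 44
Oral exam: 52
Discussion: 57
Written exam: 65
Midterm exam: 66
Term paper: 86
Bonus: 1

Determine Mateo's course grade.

Weighted total:
  Assignments 48 × 0.05 = 2.4
  Weekly reports 44 × 0.09 = 3.96
  Oral exam 52 × 0.14 = 7.28
  Discussion 57 × 0.07 = 3.99
  Written exam 65 × 0.06 = 3.9
  Midterm exam 66 × 0.38 = 25.08
  Term paper 86 × 0.21 = 18.06
Sum = 64.67
Bonus: 64.67 + 1 = 65.67
65.67 is ≥ 57 and < 67 → D

D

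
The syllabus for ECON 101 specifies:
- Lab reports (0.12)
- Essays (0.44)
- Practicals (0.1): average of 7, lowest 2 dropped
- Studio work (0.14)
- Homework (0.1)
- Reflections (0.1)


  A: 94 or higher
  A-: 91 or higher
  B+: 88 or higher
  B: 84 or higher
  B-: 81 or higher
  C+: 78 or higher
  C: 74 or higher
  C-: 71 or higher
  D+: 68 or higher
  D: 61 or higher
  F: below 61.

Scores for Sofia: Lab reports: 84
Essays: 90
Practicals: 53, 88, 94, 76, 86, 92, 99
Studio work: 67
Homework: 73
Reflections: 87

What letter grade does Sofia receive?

B

Practicals: drop 53, 76 → average of remaining 5 = 459/5 = 91.8
Weighted total:
  Lab reports 84 × 0.12 = 10.08
  Essays 90 × 0.44 = 39.6
  Practicals 91.8 × 0.1 = 9.18
  Studio work 67 × 0.14 = 9.38
  Homework 73 × 0.1 = 7.3
  Reflections 87 × 0.1 = 8.7
Sum = 84.24
84.24 is ≥ 84 and < 88 → B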